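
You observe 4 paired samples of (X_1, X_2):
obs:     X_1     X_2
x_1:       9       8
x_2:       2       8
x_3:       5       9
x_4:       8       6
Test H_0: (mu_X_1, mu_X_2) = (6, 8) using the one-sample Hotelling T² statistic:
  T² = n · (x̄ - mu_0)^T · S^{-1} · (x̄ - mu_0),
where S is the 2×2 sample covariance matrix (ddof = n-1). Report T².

Step 1 — sample mean vector:
  mean(X_1) = (9 + 2 + 5 + 8) / 4 = 24/4 = 6
  mean(X_2) = (8 + 8 + 9 + 6) / 4 = 31/4 = 7.75
  x̄ = (6, 7.75),  deviation x̄ - mu_0 = (6, 7.75) - (6, 8) = (0, -0.25).

Step 2 — sample covariance matrix, S[i,j] = (1/(n-1)) · Σ_k (x_{k,i} - mean_i) · (x_{k,j} - mean_j), divisor n-1 = 3:
  S[X_1,X_1] = ((3)·(3) + (-4)·(-4) + (-1)·(-1) + (2)·(2)) / 3 = 30/3 = 10
  S[X_1,X_2] = ((3)·(0.25) + (-4)·(0.25) + (-1)·(1.25) + (2)·(-1.75)) / 3 = -5/3 = -1.6667
  S[X_2,X_2] = ((0.25)·(0.25) + (0.25)·(0.25) + (1.25)·(1.25) + (-1.75)·(-1.75)) / 3 = 4.75/3 = 1.5833
  S = [[10, -1.6667],
 [-1.6667, 1.5833]].

Step 3 — invert S. det(S) = 10·1.5833 - (-1.6667)² = 13.0556.
  S^{-1} = (1/det) · [[d, -b], [-b, a]] = [[0.1213, 0.1277],
 [0.1277, 0.766]].

Step 4 — quadratic form (x̄ - mu_0)^T · S^{-1} · (x̄ - mu_0):
  S^{-1} · (x̄ - mu_0) = (-0.0319, -0.1915),
  (x̄ - mu_0)^T · [...] = (0)·(-0.0319) + (-0.25)·(-0.1915) = 0.0479.

Step 5 — scale by n: T² = 4 · 0.0479 = 0.1915.

T² ≈ 0.1915


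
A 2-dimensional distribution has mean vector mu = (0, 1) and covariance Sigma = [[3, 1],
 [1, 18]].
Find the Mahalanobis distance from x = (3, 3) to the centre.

Step 1 — centre the observation: (x - mu) = (3, 2).

Step 2 — invert Sigma. det(Sigma) = 3·18 - (1)² = 53.
  Sigma^{-1} = (1/det) · [[d, -b], [-b, a]] = [[0.3396, -0.0189],
 [-0.0189, 0.0566]].

Step 3 — form the quadratic (x - mu)^T · Sigma^{-1} · (x - mu):
  Sigma^{-1} · (x - mu) = (0.9811, 0.0566).
  (x - mu)^T · [Sigma^{-1} · (x - mu)] = (3)·(0.9811) + (2)·(0.0566) = 3.0566.

Step 4 — take square root: d = √(3.0566) ≈ 1.7483.

d(x, mu) = √(3.0566) ≈ 1.7483


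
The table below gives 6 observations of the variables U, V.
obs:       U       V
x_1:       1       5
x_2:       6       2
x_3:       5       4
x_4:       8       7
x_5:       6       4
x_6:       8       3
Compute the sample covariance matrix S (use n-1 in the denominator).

Step 1 — column means:
  mean(U) = (1 + 6 + 5 + 8 + 6 + 8) / 6 = 34/6 = 5.6667
  mean(V) = (5 + 2 + 4 + 7 + 4 + 3) / 6 = 25/6 = 4.1667

Step 2 — sample covariance S[i,j] = (1/(n-1)) · Σ_k (x_{k,i} - mean_i) · (x_{k,j} - mean_j), with n-1 = 5.
  S[U,U] = ((-4.6667)·(-4.6667) + (0.3333)·(0.3333) + (-0.6667)·(-0.6667) + (2.3333)·(2.3333) + (0.3333)·(0.3333) + (2.3333)·(2.3333)) / 5 = 33.3333/5 = 6.6667
  S[U,V] = ((-4.6667)·(0.8333) + (0.3333)·(-2.1667) + (-0.6667)·(-0.1667) + (2.3333)·(2.8333) + (0.3333)·(-0.1667) + (2.3333)·(-1.1667)) / 5 = -0.6667/5 = -0.1333
  S[V,V] = ((0.8333)·(0.8333) + (-2.1667)·(-2.1667) + (-0.1667)·(-0.1667) + (2.8333)·(2.8333) + (-0.1667)·(-0.1667) + (-1.1667)·(-1.1667)) / 5 = 14.8333/5 = 2.9667

S is symmetric (S[j,i] = S[i,j]). Assembling:

S = [[6.6667, -0.1333],
 [-0.1333, 2.9667]]


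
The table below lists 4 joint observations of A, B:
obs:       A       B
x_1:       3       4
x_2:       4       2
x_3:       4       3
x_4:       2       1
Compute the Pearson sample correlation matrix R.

Step 1 — column means:
  mean(A) = (3 + 4 + 4 + 2) / 4 = 13/4 = 3.25
  mean(B) = (4 + 2 + 3 + 1) / 4 = 10/4 = 2.5

Step 2 — sample variances and covariances s[i,j] = (1/(n-1)) · Σ_k (x_{k,i} - mean_i) · (x_{k,j} - mean_j), with n-1 = 3:
  s[A,A] = ((-0.25)·(-0.25) + (0.75)·(0.75) + (0.75)·(0.75) + (-1.25)·(-1.25)) / 3 = 2.75/3 = 0.9167
  s[A,B] = ((-0.25)·(1.5) + (0.75)·(-0.5) + (0.75)·(0.5) + (-1.25)·(-1.5)) / 3 = 1.5/3 = 0.5
  s[B,B] = ((1.5)·(1.5) + (-0.5)·(-0.5) + (0.5)·(0.5) + (-1.5)·(-1.5)) / 3 = 5/3 = 1.6667
  Sample standard deviations s_i = √(s[i,i]):
  s(A) = √(0.9167) = 0.9574
  s(B) = √(1.6667) = 1.291

Step 3 — r_{ij} = s_{ij} / (s_i · s_j):
  r[A,A] = 1 (diagonal).
  r[A,B] = 0.5 / (0.9574 · 1.291) = 0.5 / 1.236 = 0.4045
  r[B,B] = 1 (diagonal).

R is symmetric with unit diagonal. Assembling:

R = [[1, 0.4045],
 [0.4045, 1]]


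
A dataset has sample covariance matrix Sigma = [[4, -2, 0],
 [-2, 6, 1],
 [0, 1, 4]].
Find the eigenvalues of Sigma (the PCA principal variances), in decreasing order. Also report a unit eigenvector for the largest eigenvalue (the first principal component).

Step 1 — characteristic polynomial p(λ) = det(λI - Sigma) = λ³ - tr·λ² + c_1·λ - det, where tr = trace, c_1 = sum of the principal 2×2 minors, det = det(Sigma):
  tr = 4 + 6 + 4 = 14,
  c_1 = (4·6 - (-2)²) + (4·4 - (0)²) + (6·4 - (1)²) = 20 + 16 + 23 = 59,
  det = 4·(6·4 - (1)²) - (-2)·((-2)·4 - (1)·(0)) + (0)·((-2)·(1) - 6·(0)) = 4·(23) - (-2)·(-8) + (0)·(-2) = 76.
  So p(λ) = λ³ - 14λ² + 59λ - 76.
Step 2 — look for an integer root (rational root theorem: any rational root is an integer divisor of 76). Testing λ = 4:
  p(4) = 64 - 224 + 236 - 76 = 0  ✓
  Dividing out (λ - 4): p(λ) = (λ - 4)(λ² - 10λ + 19).
Step 3 — remaining eigenvalues from the quadratic λ² - 10λ + 19 = 0:
  Δ = 10² - 4·19 = 100 - 76 = 24,  λ = (10 ± √24)/2 = (10 ± 4.899)/2 ≈ 7.4495 or 2.5505.
  Sorted: λ_1 = 7.4495,  λ_2 = 4,  λ_3 = 2.5505  (check: sum = 14 = tr ✓).

Step 4 — unit eigenvector for λ_1 ≈ 7.4495: v spans the null space of (Sigma - λ_1 I), whose rows are
  r_1 = (-3.4495, -2, 0),  r_2 = (-2, -1.4495, 1),  r_3 = (0, 1, -3.4495).
  v is orthogonal to every row, so take v ∝ r_1 × r_2 = ((-2)·(1) - (0)·(-1.4495), (0)·(-2) - (-3.4495)·(1), (-3.4495)·(-1.4495) - (-2)·(-2)) ≈ (-2, 3.4495, 1).
  Rescale (multiply by -1 so the first nonzero entry is positive): u = (2, -3.4495, -1).
  ||u|| = √((2)² + (-3.4495)² + (-1)²) = √(16.899) ≈ 4.1108,  v_1 = u/||u|| ≈ (0.4865, -0.8391, -0.2433) (||v_1|| = 1).

λ_1 = 7.4495,  λ_2 = 4,  λ_3 = 2.5505;  v_1 ≈ (0.4865, -0.8391, -0.2433)


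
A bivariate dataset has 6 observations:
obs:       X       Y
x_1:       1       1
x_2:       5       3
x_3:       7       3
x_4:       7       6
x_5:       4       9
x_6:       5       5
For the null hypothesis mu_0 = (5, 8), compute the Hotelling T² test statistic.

Step 1 — sample mean vector:
  mean(X) = (1 + 5 + 7 + 7 + 4 + 5) / 6 = 29/6 = 4.8333
  mean(Y) = (1 + 3 + 3 + 6 + 9 + 5) / 6 = 27/6 = 4.5
  x̄ = (4.8333, 4.5),  deviation x̄ - mu_0 = (4.8333, 4.5) - (5, 8) = (-0.1667, -3.5).

Step 2 — sample covariance matrix, S[i,j] = (1/(n-1)) · Σ_k (x_{k,i} - mean_i) · (x_{k,j} - mean_j), divisor n-1 = 5:
  S[X,X] = ((-3.8333)·(-3.8333) + (0.1667)·(0.1667) + (2.1667)·(2.1667) + (2.1667)·(2.1667) + (-0.8333)·(-0.8333) + (0.1667)·(0.1667)) / 5 = 24.8333/5 = 4.9667
  S[X,Y] = ((-3.8333)·(-3.5) + (0.1667)·(-1.5) + (2.1667)·(-1.5) + (2.1667)·(1.5) + (-0.8333)·(4.5) + (0.1667)·(0.5)) / 5 = 9.5/5 = 1.9
  S[Y,Y] = ((-3.5)·(-3.5) + (-1.5)·(-1.5) + (-1.5)·(-1.5) + (1.5)·(1.5) + (4.5)·(4.5) + (0.5)·(0.5)) / 5 = 39.5/5 = 7.9
  S = [[4.9667, 1.9],
 [1.9, 7.9]].

Step 3 — invert S. det(S) = 4.9667·7.9 - (1.9)² = 35.6267.
  S^{-1} = (1/det) · [[d, -b], [-b, a]] = [[0.2217, -0.0533],
 [-0.0533, 0.1394]].

Step 4 — quadratic form (x̄ - mu_0)^T · S^{-1} · (x̄ - mu_0):
  S^{-1} · (x̄ - mu_0) = (0.1497, -0.479),
  (x̄ - mu_0)^T · [...] = (-0.1667)·(0.1497) + (-3.5)·(-0.479) = 1.6517.

Step 5 — scale by n: T² = 6 · 1.6517 = 9.9102.

T² ≈ 9.9102


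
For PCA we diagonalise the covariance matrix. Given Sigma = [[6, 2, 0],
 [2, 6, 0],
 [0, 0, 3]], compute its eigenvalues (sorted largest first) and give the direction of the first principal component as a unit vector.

Step 1 — characteristic polynomial p(λ) = det(λI - Sigma) = λ³ - tr·λ² + c_1·λ - det, where tr = trace, c_1 = sum of the principal 2×2 minors, det = det(Sigma):
  tr = 6 + 6 + 3 = 15,
  c_1 = (6·6 - (2)²) + (6·3 - (0)²) + (6·3 - (0)²) = 32 + 18 + 18 = 68,
  det = 6·(6·3 - (0)²) - (2)·((2)·3 - (0)·(0)) + (0)·((2)·(0) - 6·(0)) = 6·(18) - (2)·(6) + (0)·(0) = 96.
  So p(λ) = λ³ - 15λ² + 68λ - 96.
Step 2 — look for an integer root (rational root theorem: any rational root is an integer divisor of 96). Testing λ = 3:
  p(3) = 27 - 135 + 204 - 96 = 0  ✓
  Dividing out (λ - 3): p(λ) = (λ - 3)(λ² - 12λ + 32).
Step 3 — remaining eigenvalues from the quadratic λ² - 12λ + 32 = 0:
  Δ = 12² - 4·32 = 144 - 128 = 16,  λ = (12 ± √16)/2 = (12 ± 4)/2 = 8 or 4.
  Sorted: λ_1 = 8,  λ_2 = 4,  λ_3 = 3  (check: sum = 15 = tr ✓).

Step 4 — unit eigenvector for λ_1 = 8: v spans the null space of (Sigma - λ_1 I), whose rows are
  r_1 = (-2, 2, 0),  r_2 = (2, -2, 0),  r_3 = (0, 0, -5).
  v is orthogonal to every row, so take v ∝ r_1 × r_3 = ((2)·(-5) - (0)·(0), (0)·(0) - (-2)·(-5), (-2)·(0) - (2)·(0)) = (-10, -10, 0).
  Rescale (divide by 10; multiply by -1 so the first nonzero entry is positive): u = (1, 1, 0).
  ||u|| = √((1)² + (1)² + (0)²) = √(2) ≈ 1.4142,  v_1 = u/||u|| ≈ (0.7071, 0.7071, 0) (||v_1|| = 1).

λ_1 = 8,  λ_2 = 4,  λ_3 = 3;  v_1 ≈ (0.7071, 0.7071, 0)


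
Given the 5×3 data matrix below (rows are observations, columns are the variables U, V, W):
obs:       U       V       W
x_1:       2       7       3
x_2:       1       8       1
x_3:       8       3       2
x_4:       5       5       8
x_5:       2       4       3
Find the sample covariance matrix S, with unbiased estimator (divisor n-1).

Step 1 — column means:
  mean(U) = (2 + 1 + 8 + 5 + 2) / 5 = 18/5 = 3.6
  mean(V) = (7 + 8 + 3 + 5 + 4) / 5 = 27/5 = 5.4
  mean(W) = (3 + 1 + 2 + 8 + 3) / 5 = 17/5 = 3.4

Step 2 — sample covariance S[i,j] = (1/(n-1)) · Σ_k (x_{k,i} - mean_i) · (x_{k,j} - mean_j), with n-1 = 4.
  S[U,U] = ((-1.6)·(-1.6) + (-2.6)·(-2.6) + (4.4)·(4.4) + (1.4)·(1.4) + (-1.6)·(-1.6)) / 4 = 33.2/4 = 8.3
  S[U,V] = ((-1.6)·(1.6) + (-2.6)·(2.6) + (4.4)·(-2.4) + (1.4)·(-0.4) + (-1.6)·(-1.4)) / 4 = -18.2/4 = -4.55
  S[U,W] = ((-1.6)·(-0.4) + (-2.6)·(-2.4) + (4.4)·(-1.4) + (1.4)·(4.6) + (-1.6)·(-0.4)) / 4 = 7.8/4 = 1.95
  S[V,V] = ((1.6)·(1.6) + (2.6)·(2.6) + (-2.4)·(-2.4) + (-0.4)·(-0.4) + (-1.4)·(-1.4)) / 4 = 17.2/4 = 4.3
  S[V,W] = ((1.6)·(-0.4) + (2.6)·(-2.4) + (-2.4)·(-1.4) + (-0.4)·(4.6) + (-1.4)·(-0.4)) / 4 = -4.8/4 = -1.2
  S[W,W] = ((-0.4)·(-0.4) + (-2.4)·(-2.4) + (-1.4)·(-1.4) + (4.6)·(4.6) + (-0.4)·(-0.4)) / 4 = 29.2/4 = 7.3

S is symmetric (S[j,i] = S[i,j]). Assembling:

S = [[8.3, -4.55, 1.95],
 [-4.55, 4.3, -1.2],
 [1.95, -1.2, 7.3]]


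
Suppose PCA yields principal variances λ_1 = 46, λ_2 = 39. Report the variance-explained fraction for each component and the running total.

Step 1 — total variance = trace(Sigma) = Σ λ_i = 46 + 39 = 85.

Step 2 — fraction explained by component i = λ_i / Σ λ:
  PC1: 46/85 = 0.5412
  PC2: 39/85 = 0.4588

Step 3 — cumulative fraction after k components = (λ_1 + ... + λ_k) / Σ λ:
  k = 1: 46/85 = 0.5412
  k = 2: (46 + 39)/85 = 85/85 = 1

Summary (fraction, with percent):

explained: PC1 0.5412 (54.12%), PC2 0.4588 (45.88%);  cumulative: 0.5412, 1


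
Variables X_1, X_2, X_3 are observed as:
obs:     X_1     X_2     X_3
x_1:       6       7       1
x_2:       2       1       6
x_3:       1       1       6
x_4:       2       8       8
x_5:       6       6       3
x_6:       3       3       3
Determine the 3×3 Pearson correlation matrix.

Step 1 — column means:
  mean(X_1) = (6 + 2 + 1 + 2 + 6 + 3) / 6 = 20/6 = 3.3333
  mean(X_2) = (7 + 1 + 1 + 8 + 6 + 3) / 6 = 26/6 = 4.3333
  mean(X_3) = (1 + 6 + 6 + 8 + 3 + 3) / 6 = 27/6 = 4.5

Step 2 — sample variances and covariances s[i,j] = (1/(n-1)) · Σ_k (x_{k,i} - mean_i) · (x_{k,j} - mean_j), with n-1 = 5:
  s[X_1,X_1] = ((2.6667)·(2.6667) + (-1.3333)·(-1.3333) + (-2.3333)·(-2.3333) + (-1.3333)·(-1.3333) + (2.6667)·(2.6667) + (-0.3333)·(-0.3333)) / 5 = 23.3333/5 = 4.6667
  s[X_1,X_2] = ((2.6667)·(2.6667) + (-1.3333)·(-3.3333) + (-2.3333)·(-3.3333) + (-1.3333)·(3.6667) + (2.6667)·(1.6667) + (-0.3333)·(-1.3333)) / 5 = 19.3333/5 = 3.8667
  s[X_1,X_3] = ((2.6667)·(-3.5) + (-1.3333)·(1.5) + (-2.3333)·(1.5) + (-1.3333)·(3.5) + (2.6667)·(-1.5) + (-0.3333)·(-1.5)) / 5 = -23/5 = -4.6
  s[X_2,X_2] = ((2.6667)·(2.6667) + (-3.3333)·(-3.3333) + (-3.3333)·(-3.3333) + (3.6667)·(3.6667) + (1.6667)·(1.6667) + (-1.3333)·(-1.3333)) / 5 = 47.3333/5 = 9.4667
  s[X_2,X_3] = ((2.6667)·(-3.5) + (-3.3333)·(1.5) + (-3.3333)·(1.5) + (3.6667)·(3.5) + (1.6667)·(-1.5) + (-1.3333)·(-1.5)) / 5 = -7/5 = -1.4
  s[X_3,X_3] = ((-3.5)·(-3.5) + (1.5)·(1.5) + (1.5)·(1.5) + (3.5)·(3.5) + (-1.5)·(-1.5) + (-1.5)·(-1.5)) / 5 = 33.5/5 = 6.7
  Sample standard deviations s_i = √(s[i,i]):
  s(X_1) = √(4.6667) = 2.1602
  s(X_2) = √(9.4667) = 3.0768
  s(X_3) = √(6.7) = 2.5884

Step 3 — r_{ij} = s_{ij} / (s_i · s_j):
  r[X_1,X_1] = 1 (diagonal).
  r[X_1,X_2] = 3.8667 / (2.1602 · 3.0768) = 3.8667 / 6.6466 = 0.5817
  r[X_1,X_3] = -4.6 / (2.1602 · 2.5884) = -4.6 / 5.5917 = -0.8227
  r[X_2,X_2] = 1 (diagonal).
  r[X_2,X_3] = -1.4 / (3.0768 · 2.5884) = -1.4 / 7.9641 = -0.1758
  r[X_3,X_3] = 1 (diagonal).

R is symmetric with unit diagonal. Assembling:

R = [[1, 0.5817, -0.8227],
 [0.5817, 1, -0.1758],
 [-0.8227, -0.1758, 1]]


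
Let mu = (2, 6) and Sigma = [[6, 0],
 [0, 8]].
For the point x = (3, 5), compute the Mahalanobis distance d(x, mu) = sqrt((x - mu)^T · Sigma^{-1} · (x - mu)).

Step 1 — centre the observation: (x - mu) = (1, -1).

Step 2 — invert Sigma. det(Sigma) = 6·8 - (0)² = 48.
  Sigma^{-1} = (1/det) · [[d, -b], [-b, a]] = [[0.1667, 0],
 [0, 0.125]].

Step 3 — form the quadratic (x - mu)^T · Sigma^{-1} · (x - mu):
  Sigma^{-1} · (x - mu) = (0.1667, -0.125).
  (x - mu)^T · [Sigma^{-1} · (x - mu)] = (1)·(0.1667) + (-1)·(-0.125) = 0.2917.

Step 4 — take square root: d = √(0.2917) ≈ 0.5401.

d(x, mu) = √(0.2917) ≈ 0.5401


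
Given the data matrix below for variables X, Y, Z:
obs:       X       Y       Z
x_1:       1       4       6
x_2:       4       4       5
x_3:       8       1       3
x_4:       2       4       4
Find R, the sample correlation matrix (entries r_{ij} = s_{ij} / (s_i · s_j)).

Step 1 — column means:
  mean(X) = (1 + 4 + 8 + 2) / 4 = 15/4 = 3.75
  mean(Y) = (4 + 4 + 1 + 4) / 4 = 13/4 = 3.25
  mean(Z) = (6 + 5 + 3 + 4) / 4 = 18/4 = 4.5

Step 2 — sample variances and covariances s[i,j] = (1/(n-1)) · Σ_k (x_{k,i} - mean_i) · (x_{k,j} - mean_j), with n-1 = 3:
  s[X,X] = ((-2.75)·(-2.75) + (0.25)·(0.25) + (4.25)·(4.25) + (-1.75)·(-1.75)) / 3 = 28.75/3 = 9.5833
  s[X,Y] = ((-2.75)·(0.75) + (0.25)·(0.75) + (4.25)·(-2.25) + (-1.75)·(0.75)) / 3 = -12.75/3 = -4.25
  s[X,Z] = ((-2.75)·(1.5) + (0.25)·(0.5) + (4.25)·(-1.5) + (-1.75)·(-0.5)) / 3 = -9.5/3 = -3.1667
  s[Y,Y] = ((0.75)·(0.75) + (0.75)·(0.75) + (-2.25)·(-2.25) + (0.75)·(0.75)) / 3 = 6.75/3 = 2.25
  s[Y,Z] = ((0.75)·(1.5) + (0.75)·(0.5) + (-2.25)·(-1.5) + (0.75)·(-0.5)) / 3 = 4.5/3 = 1.5
  s[Z,Z] = ((1.5)·(1.5) + (0.5)·(0.5) + (-1.5)·(-1.5) + (-0.5)·(-0.5)) / 3 = 5/3 = 1.6667
  Sample standard deviations s_i = √(s[i,i]):
  s(X) = √(9.5833) = 3.0957
  s(Y) = √(2.25) = 1.5
  s(Z) = √(1.6667) = 1.291

Step 3 — r_{ij} = s_{ij} / (s_i · s_j):
  r[X,X] = 1 (diagonal).
  r[X,Y] = -4.25 / (3.0957 · 1.5) = -4.25 / 4.6435 = -0.9152
  r[X,Z] = -3.1667 / (3.0957 · 1.291) = -3.1667 / 3.9965 = -0.7924
  r[Y,Y] = 1 (diagonal).
  r[Y,Z] = 1.5 / (1.5 · 1.291) = 1.5 / 1.9365 = 0.7746
  r[Z,Z] = 1 (diagonal).

R is symmetric with unit diagonal. Assembling:

R = [[1, -0.9152, -0.7924],
 [-0.9152, 1, 0.7746],
 [-0.7924, 0.7746, 1]]


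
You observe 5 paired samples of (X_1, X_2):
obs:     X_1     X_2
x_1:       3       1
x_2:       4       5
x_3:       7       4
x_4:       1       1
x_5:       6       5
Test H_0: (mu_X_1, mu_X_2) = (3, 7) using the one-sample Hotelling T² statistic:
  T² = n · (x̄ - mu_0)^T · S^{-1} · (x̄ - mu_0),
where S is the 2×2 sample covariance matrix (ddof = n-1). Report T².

Step 1 — sample mean vector:
  mean(X_1) = (3 + 4 + 7 + 1 + 6) / 5 = 21/5 = 4.2
  mean(X_2) = (1 + 5 + 4 + 1 + 5) / 5 = 16/5 = 3.2
  x̄ = (4.2, 3.2),  deviation x̄ - mu_0 = (4.2, 3.2) - (3, 7) = (1.2, -3.8).

Step 2 — sample covariance matrix, S[i,j] = (1/(n-1)) · Σ_k (x_{k,i} - mean_i) · (x_{k,j} - mean_j), divisor n-1 = 4:
  S[X_1,X_1] = ((-1.2)·(-1.2) + (-0.2)·(-0.2) + (2.8)·(2.8) + (-3.2)·(-3.2) + (1.8)·(1.8)) / 4 = 22.8/4 = 5.7
  S[X_1,X_2] = ((-1.2)·(-2.2) + (-0.2)·(1.8) + (2.8)·(0.8) + (-3.2)·(-2.2) + (1.8)·(1.8)) / 4 = 14.8/4 = 3.7
  S[X_2,X_2] = ((-2.2)·(-2.2) + (1.8)·(1.8) + (0.8)·(0.8) + (-2.2)·(-2.2) + (1.8)·(1.8)) / 4 = 16.8/4 = 4.2
  S = [[5.7, 3.7],
 [3.7, 4.2]].

Step 3 — invert S. det(S) = 5.7·4.2 - (3.7)² = 10.25.
  S^{-1} = (1/det) · [[d, -b], [-b, a]] = [[0.4098, -0.361],
 [-0.361, 0.5561]].

Step 4 — quadratic form (x̄ - mu_0)^T · S^{-1} · (x̄ - mu_0):
  S^{-1} · (x̄ - mu_0) = (1.8634, -2.5463),
  (x̄ - mu_0)^T · [...] = (1.2)·(1.8634) + (-3.8)·(-2.5463) = 11.9122.

Step 5 — scale by n: T² = 5 · 11.9122 = 59.561.

T² ≈ 59.561


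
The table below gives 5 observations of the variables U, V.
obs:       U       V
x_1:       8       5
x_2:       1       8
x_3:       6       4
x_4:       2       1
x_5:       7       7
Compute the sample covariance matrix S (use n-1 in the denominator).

Step 1 — column means:
  mean(U) = (8 + 1 + 6 + 2 + 7) / 5 = 24/5 = 4.8
  mean(V) = (5 + 8 + 4 + 1 + 7) / 5 = 25/5 = 5

Step 2 — sample covariance S[i,j] = (1/(n-1)) · Σ_k (x_{k,i} - mean_i) · (x_{k,j} - mean_j), with n-1 = 4.
  S[U,U] = ((3.2)·(3.2) + (-3.8)·(-3.8) + (1.2)·(1.2) + (-2.8)·(-2.8) + (2.2)·(2.2)) / 4 = 38.8/4 = 9.7
  S[U,V] = ((3.2)·(0) + (-3.8)·(3) + (1.2)·(-1) + (-2.8)·(-4) + (2.2)·(2)) / 4 = 3/4 = 0.75
  S[V,V] = ((0)·(0) + (3)·(3) + (-1)·(-1) + (-4)·(-4) + (2)·(2)) / 4 = 30/4 = 7.5

S is symmetric (S[j,i] = S[i,j]). Assembling:

S = [[9.7, 0.75],
 [0.75, 7.5]]


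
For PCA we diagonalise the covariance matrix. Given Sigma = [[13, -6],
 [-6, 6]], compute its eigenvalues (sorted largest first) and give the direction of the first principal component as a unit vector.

Step 1 — characteristic polynomial of 2×2 Sigma:
  det(Sigma - λI) = λ² - trace · λ + det = 0.
  trace = 13 + 6 = 19, det = 13·6 - (-6)² = 42.
Step 2 — discriminant:
  Δ = trace² - 4·det = 361 - 168 = 193.
Step 3 — eigenvalues:
  λ = (trace ± √Δ)/2 = (19 ± 13.8924)/2,
  λ_1 = 16.4462,  λ_2 = 2.5538.

Step 4 — unit eigenvector for λ_1: solve (Sigma - λ_1 I)v = 0. First row:
  (13 - 16.4462)·v_x + (-6)·v_y = 0, i.e. (-3.4462)·v_x + (-6)·v_y = 0,
  so v ∝ (b, λ_1 - a) = (-6, 3.4462); multiply by -1 so the first entry is positive: u = (6, -3.4462).
  ||u|| = √((6)² + (-3.4462)²) = √(47.8764) ≈ 6.9193,
  v_1 = u/||u|| ≈ (0.8671, -0.4981) (||v_1|| = 1).

λ_1 = 16.4462,  λ_2 = 2.5538;  v_1 ≈ (0.8671, -0.4981)


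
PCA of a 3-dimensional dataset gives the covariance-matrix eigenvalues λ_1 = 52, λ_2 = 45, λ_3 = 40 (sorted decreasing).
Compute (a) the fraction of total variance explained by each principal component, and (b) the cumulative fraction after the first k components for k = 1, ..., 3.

Step 1 — total variance = trace(Sigma) = Σ λ_i = 52 + 45 + 40 = 137.

Step 2 — fraction explained by component i = λ_i / Σ λ:
  PC1: 52/137 = 0.3796
  PC2: 45/137 = 0.3285
  PC3: 40/137 = 0.292

Step 3 — cumulative fraction after k components = (λ_1 + ... + λ_k) / Σ λ:
  k = 1: 52/137 = 0.3796
  k = 2: (52 + 45)/137 = 97/137 = 0.708
  k = 3: (52 + 45 + 40)/137 = 137/137 = 1

Summary (fraction, with percent):

explained: PC1 0.3796 (37.96%), PC2 0.3285 (32.85%), PC3 0.292 (29.2%);  cumulative: 0.3796, 0.708, 1


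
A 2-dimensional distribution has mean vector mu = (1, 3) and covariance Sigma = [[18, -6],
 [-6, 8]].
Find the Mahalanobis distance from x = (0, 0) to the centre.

Step 1 — centre the observation: (x - mu) = (-1, -3).

Step 2 — invert Sigma. det(Sigma) = 18·8 - (-6)² = 108.
  Sigma^{-1} = (1/det) · [[d, -b], [-b, a]] = [[0.0741, 0.0556],
 [0.0556, 0.1667]].

Step 3 — form the quadratic (x - mu)^T · Sigma^{-1} · (x - mu):
  Sigma^{-1} · (x - mu) = (-0.2407, -0.5556).
  (x - mu)^T · [Sigma^{-1} · (x - mu)] = (-1)·(-0.2407) + (-3)·(-0.5556) = 1.9074.

Step 4 — take square root: d = √(1.9074) ≈ 1.3811.

d(x, mu) = √(1.9074) ≈ 1.3811


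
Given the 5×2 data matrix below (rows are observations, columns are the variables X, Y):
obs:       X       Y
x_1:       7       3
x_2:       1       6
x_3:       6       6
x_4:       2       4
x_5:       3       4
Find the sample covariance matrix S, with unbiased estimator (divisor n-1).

Step 1 — column means:
  mean(X) = (7 + 1 + 6 + 2 + 3) / 5 = 19/5 = 3.8
  mean(Y) = (3 + 6 + 6 + 4 + 4) / 5 = 23/5 = 4.6

Step 2 — sample covariance S[i,j] = (1/(n-1)) · Σ_k (x_{k,i} - mean_i) · (x_{k,j} - mean_j), with n-1 = 4.
  S[X,X] = ((3.2)·(3.2) + (-2.8)·(-2.8) + (2.2)·(2.2) + (-1.8)·(-1.8) + (-0.8)·(-0.8)) / 4 = 26.8/4 = 6.7
  S[X,Y] = ((3.2)·(-1.6) + (-2.8)·(1.4) + (2.2)·(1.4) + (-1.8)·(-0.6) + (-0.8)·(-0.6)) / 4 = -4.4/4 = -1.1
  S[Y,Y] = ((-1.6)·(-1.6) + (1.4)·(1.4) + (1.4)·(1.4) + (-0.6)·(-0.6) + (-0.6)·(-0.6)) / 4 = 7.2/4 = 1.8

S is symmetric (S[j,i] = S[i,j]). Assembling:

S = [[6.7, -1.1],
 [-1.1, 1.8]]


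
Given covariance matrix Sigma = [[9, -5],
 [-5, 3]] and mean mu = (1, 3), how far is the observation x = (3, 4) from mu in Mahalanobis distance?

Step 1 — centre the observation: (x - mu) = (2, 1).

Step 2 — invert Sigma. det(Sigma) = 9·3 - (-5)² = 2.
  Sigma^{-1} = (1/det) · [[d, -b], [-b, a]] = [[1.5, 2.5],
 [2.5, 4.5]].

Step 3 — form the quadratic (x - mu)^T · Sigma^{-1} · (x - mu):
  Sigma^{-1} · (x - mu) = (5.5, 9.5).
  (x - mu)^T · [Sigma^{-1} · (x - mu)] = (2)·(5.5) + (1)·(9.5) = 20.5.

Step 4 — take square root: d = √(20.5) ≈ 4.5277.

d(x, mu) = √(20.5) ≈ 4.5277


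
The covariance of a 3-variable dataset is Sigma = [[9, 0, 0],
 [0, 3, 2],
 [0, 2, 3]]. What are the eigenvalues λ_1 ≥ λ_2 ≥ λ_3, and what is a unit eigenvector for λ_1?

Step 1 — characteristic polynomial p(λ) = det(λI - Sigma) = λ³ - tr·λ² + c_1·λ - det, where tr = trace, c_1 = sum of the principal 2×2 minors, det = det(Sigma):
  tr = 9 + 3 + 3 = 15,
  c_1 = (9·3 - (0)²) + (9·3 - (0)²) + (3·3 - (2)²) = 27 + 27 + 5 = 59,
  det = 9·(3·3 - (2)²) - (0)·((0)·3 - (2)·(0)) + (0)·((0)·(2) - 3·(0)) = 9·(5) - (0)·(0) + (0)·(0) = 45.
  So p(λ) = λ³ - 15λ² + 59λ - 45.
Step 2 — look for an integer root (rational root theorem: any rational root is an integer divisor of 45). Testing λ = 1:
  p(1) = 1 - 15 + 59 - 45 = 0  ✓
  Dividing out (λ - 1): p(λ) = (λ - 1)(λ² - 14λ + 45).
Step 3 — remaining eigenvalues from the quadratic λ² - 14λ + 45 = 0:
  Δ = 14² - 4·45 = 196 - 180 = 16,  λ = (14 ± √16)/2 = (14 ± 4)/2 = 9 or 5.
  Sorted: λ_1 = 9,  λ_2 = 5,  λ_3 = 1  (check: sum = 15 = tr ✓).

Step 4 — unit eigenvector for λ_1 = 9: v spans the null space of (Sigma - λ_1 I), whose rows are
  r_1 = (0, 0, 0),  r_2 = (0, -6, 2),  r_3 = (0, 2, -6).
  v is orthogonal to every row, so take v ∝ r_2 × r_3 = ((-6)·(-6) - (2)·(2), (2)·(0) - (0)·(-6), (0)·(2) - (-6)·(0)) = (32, 0, 0).
  Rescale (divide by 32): u = (1, 0, 0).
  ||u|| = √((1)² + (0)² + (0)²) = √(1) = 1,  v_1 = u/||u|| ≈ (1, 0, 0) (||v_1|| = 1).

λ_1 = 9,  λ_2 = 5,  λ_3 = 1;  v_1 ≈ (1, 0, 0)


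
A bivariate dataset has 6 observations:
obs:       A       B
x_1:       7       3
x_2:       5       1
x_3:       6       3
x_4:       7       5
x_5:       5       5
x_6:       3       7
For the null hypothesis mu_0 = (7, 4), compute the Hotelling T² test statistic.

Step 1 — sample mean vector:
  mean(A) = (7 + 5 + 6 + 7 + 5 + 3) / 6 = 33/6 = 5.5
  mean(B) = (3 + 1 + 3 + 5 + 5 + 7) / 6 = 24/6 = 4
  x̄ = (5.5, 4),  deviation x̄ - mu_0 = (5.5, 4) - (7, 4) = (-1.5, 0).

Step 2 — sample covariance matrix, S[i,j] = (1/(n-1)) · Σ_k (x_{k,i} - mean_i) · (x_{k,j} - mean_j), divisor n-1 = 5:
  S[A,A] = ((1.5)·(1.5) + (-0.5)·(-0.5) + (0.5)·(0.5) + (1.5)·(1.5) + (-0.5)·(-0.5) + (-2.5)·(-2.5)) / 5 = 11.5/5 = 2.3
  S[A,B] = ((1.5)·(-1) + (-0.5)·(-3) + (0.5)·(-1) + (1.5)·(1) + (-0.5)·(1) + (-2.5)·(3)) / 5 = -7/5 = -1.4
  S[B,B] = ((-1)·(-1) + (-3)·(-3) + (-1)·(-1) + (1)·(1) + (1)·(1) + (3)·(3)) / 5 = 22/5 = 4.4
  S = [[2.3, -1.4],
 [-1.4, 4.4]].

Step 3 — invert S. det(S) = 2.3·4.4 - (-1.4)² = 8.16.
  S^{-1} = (1/det) · [[d, -b], [-b, a]] = [[0.5392, 0.1716],
 [0.1716, 0.2819]].

Step 4 — quadratic form (x̄ - mu_0)^T · S^{-1} · (x̄ - mu_0):
  S^{-1} · (x̄ - mu_0) = (-0.8088, -0.2574),
  (x̄ - mu_0)^T · [...] = (-1.5)·(-0.8088) + (0)·(-0.2574) = 1.2132.

Step 5 — scale by n: T² = 6 · 1.2132 = 7.2794.

T² ≈ 7.2794


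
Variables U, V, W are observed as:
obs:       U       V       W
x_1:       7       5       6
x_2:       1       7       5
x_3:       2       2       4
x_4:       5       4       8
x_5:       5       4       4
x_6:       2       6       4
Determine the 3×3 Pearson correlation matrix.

Step 1 — column means:
  mean(U) = (7 + 1 + 2 + 5 + 5 + 2) / 6 = 22/6 = 3.6667
  mean(V) = (5 + 7 + 2 + 4 + 4 + 6) / 6 = 28/6 = 4.6667
  mean(W) = (6 + 5 + 4 + 8 + 4 + 4) / 6 = 31/6 = 5.1667

Step 2 — sample variances and covariances s[i,j] = (1/(n-1)) · Σ_k (x_{k,i} - mean_i) · (x_{k,j} - mean_j), with n-1 = 5:
  s[U,U] = ((3.3333)·(3.3333) + (-2.6667)·(-2.6667) + (-1.6667)·(-1.6667) + (1.3333)·(1.3333) + (1.3333)·(1.3333) + (-1.6667)·(-1.6667)) / 5 = 27.3333/5 = 5.4667
  s[U,V] = ((3.3333)·(0.3333) + (-2.6667)·(2.3333) + (-1.6667)·(-2.6667) + (1.3333)·(-0.6667) + (1.3333)·(-0.6667) + (-1.6667)·(1.3333)) / 5 = -4.6667/5 = -0.9333
  s[U,W] = ((3.3333)·(0.8333) + (-2.6667)·(-0.1667) + (-1.6667)·(-1.1667) + (1.3333)·(2.8333) + (1.3333)·(-1.1667) + (-1.6667)·(-1.1667)) / 5 = 9.3333/5 = 1.8667
  s[V,V] = ((0.3333)·(0.3333) + (2.3333)·(2.3333) + (-2.6667)·(-2.6667) + (-0.6667)·(-0.6667) + (-0.6667)·(-0.6667) + (1.3333)·(1.3333)) / 5 = 15.3333/5 = 3.0667
  s[V,W] = ((0.3333)·(0.8333) + (2.3333)·(-0.1667) + (-2.6667)·(-1.1667) + (-0.6667)·(2.8333) + (-0.6667)·(-1.1667) + (1.3333)·(-1.1667)) / 5 = 0.3333/5 = 0.0667
  s[W,W] = ((0.8333)·(0.8333) + (-0.1667)·(-0.1667) + (-1.1667)·(-1.1667) + (2.8333)·(2.8333) + (-1.1667)·(-1.1667) + (-1.1667)·(-1.1667)) / 5 = 12.8333/5 = 2.5667
  Sample standard deviations s_i = √(s[i,i]):
  s(U) = √(5.4667) = 2.3381
  s(V) = √(3.0667) = 1.7512
  s(W) = √(2.5667) = 1.6021

Step 3 — r_{ij} = s_{ij} / (s_i · s_j):
  r[U,U] = 1 (diagonal).
  r[U,V] = -0.9333 / (2.3381 · 1.7512) = -0.9333 / 4.0944 = -0.228
  r[U,W] = 1.8667 / (2.3381 · 1.6021) = 1.8667 / 3.7458 = 0.4983
  r[V,V] = 1 (diagonal).
  r[V,W] = 0.0667 / (1.7512 · 1.6021) = 0.0667 / 2.8056 = 0.0238
  r[W,W] = 1 (diagonal).

R is symmetric with unit diagonal. Assembling:

R = [[1, -0.228, 0.4983],
 [-0.228, 1, 0.0238],
 [0.4983, 0.0238, 1]]


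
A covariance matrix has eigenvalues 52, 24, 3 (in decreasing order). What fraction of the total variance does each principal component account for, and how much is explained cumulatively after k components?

Step 1 — total variance = trace(Sigma) = Σ λ_i = 52 + 24 + 3 = 79.

Step 2 — fraction explained by component i = λ_i / Σ λ:
  PC1: 52/79 = 0.6582
  PC2: 24/79 = 0.3038
  PC3: 3/79 = 0.038

Step 3 — cumulative fraction after k components = (λ_1 + ... + λ_k) / Σ λ:
  k = 1: 52/79 = 0.6582
  k = 2: (52 + 24)/79 = 76/79 = 0.962
  k = 3: (52 + 24 + 3)/79 = 79/79 = 1

Summary (fraction, with percent):

explained: PC1 0.6582 (65.82%), PC2 0.3038 (30.38%), PC3 0.038 (3.8%);  cumulative: 0.6582, 0.962, 1


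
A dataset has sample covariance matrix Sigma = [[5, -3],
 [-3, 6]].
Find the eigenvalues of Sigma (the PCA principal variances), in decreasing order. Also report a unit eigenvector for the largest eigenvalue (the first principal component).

Step 1 — characteristic polynomial of 2×2 Sigma:
  det(Sigma - λI) = λ² - trace · λ + det = 0.
  trace = 5 + 6 = 11, det = 5·6 - (-3)² = 21.
Step 2 — discriminant:
  Δ = trace² - 4·det = 121 - 84 = 37.
Step 3 — eigenvalues:
  λ = (trace ± √Δ)/2 = (11 ± 6.0828)/2,
  λ_1 = 8.5414,  λ_2 = 2.4586.

Step 4 — unit eigenvector for λ_1: solve (Sigma - λ_1 I)v = 0. First row:
  (5 - 8.5414)·v_x + (-3)·v_y = 0, i.e. (-3.5414)·v_x + (-3)·v_y = 0,
  so v ∝ (b, λ_1 - a) = (-3, 3.5414); multiply by -1 so the first entry is positive: u = (3, -3.5414).
  ||u|| = √((3)² + (-3.5414)²) = √(21.5414) ≈ 4.6413,
  v_1 = u/||u|| ≈ (0.6464, -0.763) (||v_1|| = 1).

λ_1 = 8.5414,  λ_2 = 2.4586;  v_1 ≈ (0.6464, -0.763)


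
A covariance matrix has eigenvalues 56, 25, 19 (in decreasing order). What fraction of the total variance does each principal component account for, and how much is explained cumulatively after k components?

Step 1 — total variance = trace(Sigma) = Σ λ_i = 56 + 25 + 19 = 100.

Step 2 — fraction explained by component i = λ_i / Σ λ:
  PC1: 56/100 = 0.56
  PC2: 25/100 = 0.25
  PC3: 19/100 = 0.19

Step 3 — cumulative fraction after k components = (λ_1 + ... + λ_k) / Σ λ:
  k = 1: 56/100 = 0.56
  k = 2: (56 + 25)/100 = 81/100 = 0.81
  k = 3: (56 + 25 + 19)/100 = 100/100 = 1

Summary (fraction, with percent):

explained: PC1 0.56 (56%), PC2 0.25 (25%), PC3 0.19 (19%);  cumulative: 0.56, 0.81, 1


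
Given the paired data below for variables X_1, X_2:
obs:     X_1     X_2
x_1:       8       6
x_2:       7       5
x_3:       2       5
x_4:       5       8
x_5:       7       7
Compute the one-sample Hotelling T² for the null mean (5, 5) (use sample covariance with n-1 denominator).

Step 1 — sample mean vector:
  mean(X_1) = (8 + 7 + 2 + 5 + 7) / 5 = 29/5 = 5.8
  mean(X_2) = (6 + 5 + 5 + 8 + 7) / 5 = 31/5 = 6.2
  x̄ = (5.8, 6.2),  deviation x̄ - mu_0 = (5.8, 6.2) - (5, 5) = (0.8, 1.2).

Step 2 — sample covariance matrix, S[i,j] = (1/(n-1)) · Σ_k (x_{k,i} - mean_i) · (x_{k,j} - mean_j), divisor n-1 = 4:
  S[X_1,X_1] = ((2.2)·(2.2) + (1.2)·(1.2) + (-3.8)·(-3.8) + (-0.8)·(-0.8) + (1.2)·(1.2)) / 4 = 22.8/4 = 5.7
  S[X_1,X_2] = ((2.2)·(-0.2) + (1.2)·(-1.2) + (-3.8)·(-1.2) + (-0.8)·(1.8) + (1.2)·(0.8)) / 4 = 2.2/4 = 0.55
  S[X_2,X_2] = ((-0.2)·(-0.2) + (-1.2)·(-1.2) + (-1.2)·(-1.2) + (1.8)·(1.8) + (0.8)·(0.8)) / 4 = 6.8/4 = 1.7
  S = [[5.7, 0.55],
 [0.55, 1.7]].

Step 3 — invert S. det(S) = 5.7·1.7 - (0.55)² = 9.3875.
  S^{-1} = (1/det) · [[d, -b], [-b, a]] = [[0.1811, -0.0586],
 [-0.0586, 0.6072]].

Step 4 — quadratic form (x̄ - mu_0)^T · S^{-1} · (x̄ - mu_0):
  S^{-1} · (x̄ - mu_0) = (0.0746, 0.6818),
  (x̄ - mu_0)^T · [...] = (0.8)·(0.0746) + (1.2)·(0.6818) = 0.8778.

Step 5 — scale by n: T² = 5 · 0.8778 = 4.3888.

T² ≈ 4.3888


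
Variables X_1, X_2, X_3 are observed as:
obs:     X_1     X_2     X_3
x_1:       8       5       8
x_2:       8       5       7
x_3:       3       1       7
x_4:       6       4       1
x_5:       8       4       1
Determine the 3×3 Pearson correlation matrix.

Step 1 — column means:
  mean(X_1) = (8 + 8 + 3 + 6 + 8) / 5 = 33/5 = 6.6
  mean(X_2) = (5 + 5 + 1 + 4 + 4) / 5 = 19/5 = 3.8
  mean(X_3) = (8 + 7 + 7 + 1 + 1) / 5 = 24/5 = 4.8

Step 2 — sample variances and covariances s[i,j] = (1/(n-1)) · Σ_k (x_{k,i} - mean_i) · (x_{k,j} - mean_j), with n-1 = 4:
  s[X_1,X_1] = ((1.4)·(1.4) + (1.4)·(1.4) + (-3.6)·(-3.6) + (-0.6)·(-0.6) + (1.4)·(1.4)) / 4 = 19.2/4 = 4.8
  s[X_1,X_2] = ((1.4)·(1.2) + (1.4)·(1.2) + (-3.6)·(-2.8) + (-0.6)·(0.2) + (1.4)·(0.2)) / 4 = 13.6/4 = 3.4
  s[X_1,X_3] = ((1.4)·(3.2) + (1.4)·(2.2) + (-3.6)·(2.2) + (-0.6)·(-3.8) + (1.4)·(-3.8)) / 4 = -3.4/4 = -0.85
  s[X_2,X_2] = ((1.2)·(1.2) + (1.2)·(1.2) + (-2.8)·(-2.8) + (0.2)·(0.2) + (0.2)·(0.2)) / 4 = 10.8/4 = 2.7
  s[X_2,X_3] = ((1.2)·(3.2) + (1.2)·(2.2) + (-2.8)·(2.2) + (0.2)·(-3.8) + (0.2)·(-3.8)) / 4 = -1.2/4 = -0.3
  s[X_3,X_3] = ((3.2)·(3.2) + (2.2)·(2.2) + (2.2)·(2.2) + (-3.8)·(-3.8) + (-3.8)·(-3.8)) / 4 = 48.8/4 = 12.2
  Sample standard deviations s_i = √(s[i,i]):
  s(X_1) = √(4.8) = 2.1909
  s(X_2) = √(2.7) = 1.6432
  s(X_3) = √(12.2) = 3.4928

Step 3 — r_{ij} = s_{ij} / (s_i · s_j):
  r[X_1,X_1] = 1 (diagonal).
  r[X_1,X_2] = 3.4 / (2.1909 · 1.6432) = 3.4 / 3.6 = 0.9444
  r[X_1,X_3] = -0.85 / (2.1909 · 3.4928) = -0.85 / 7.6525 = -0.1111
  r[X_2,X_2] = 1 (diagonal).
  r[X_2,X_3] = -0.3 / (1.6432 · 3.4928) = -0.3 / 5.7393 = -0.0523
  r[X_3,X_3] = 1 (diagonal).

R is symmetric with unit diagonal. Assembling:

R = [[1, 0.9444, -0.1111],
 [0.9444, 1, -0.0523],
 [-0.1111, -0.0523, 1]]


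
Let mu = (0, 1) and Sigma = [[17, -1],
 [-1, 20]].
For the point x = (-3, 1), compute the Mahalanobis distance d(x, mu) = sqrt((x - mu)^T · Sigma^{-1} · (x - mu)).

Step 1 — centre the observation: (x - mu) = (-3, 0).

Step 2 — invert Sigma. det(Sigma) = 17·20 - (-1)² = 339.
  Sigma^{-1} = (1/det) · [[d, -b], [-b, a]] = [[0.059, 0.0029],
 [0.0029, 0.0501]].

Step 3 — form the quadratic (x - mu)^T · Sigma^{-1} · (x - mu):
  Sigma^{-1} · (x - mu) = (-0.177, -0.0088).
  (x - mu)^T · [Sigma^{-1} · (x - mu)] = (-3)·(-0.177) + (0)·(-0.0088) = 0.531.

Step 4 — take square root: d = √(0.531) ≈ 0.7287.

d(x, mu) = √(0.531) ≈ 0.7287


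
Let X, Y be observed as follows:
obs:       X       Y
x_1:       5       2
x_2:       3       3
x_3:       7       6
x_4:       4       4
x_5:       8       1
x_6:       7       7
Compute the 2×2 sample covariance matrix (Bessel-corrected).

Step 1 — column means:
  mean(X) = (5 + 3 + 7 + 4 + 8 + 7) / 6 = 34/6 = 5.6667
  mean(Y) = (2 + 3 + 6 + 4 + 1 + 7) / 6 = 23/6 = 3.8333

Step 2 — sample covariance S[i,j] = (1/(n-1)) · Σ_k (x_{k,i} - mean_i) · (x_{k,j} - mean_j), with n-1 = 5.
  S[X,X] = ((-0.6667)·(-0.6667) + (-2.6667)·(-2.6667) + (1.3333)·(1.3333) + (-1.6667)·(-1.6667) + (2.3333)·(2.3333) + (1.3333)·(1.3333)) / 5 = 19.3333/5 = 3.8667
  S[X,Y] = ((-0.6667)·(-1.8333) + (-2.6667)·(-0.8333) + (1.3333)·(2.1667) + (-1.6667)·(0.1667) + (2.3333)·(-2.8333) + (1.3333)·(3.1667)) / 5 = 3.6667/5 = 0.7333
  S[Y,Y] = ((-1.8333)·(-1.8333) + (-0.8333)·(-0.8333) + (2.1667)·(2.1667) + (0.1667)·(0.1667) + (-2.8333)·(-2.8333) + (3.1667)·(3.1667)) / 5 = 26.8333/5 = 5.3667

S is symmetric (S[j,i] = S[i,j]). Assembling:

S = [[3.8667, 0.7333],
 [0.7333, 5.3667]]


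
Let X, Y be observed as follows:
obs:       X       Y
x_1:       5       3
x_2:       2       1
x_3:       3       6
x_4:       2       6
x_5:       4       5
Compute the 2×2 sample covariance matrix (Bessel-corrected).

Step 1 — column means:
  mean(X) = (5 + 2 + 3 + 2 + 4) / 5 = 16/5 = 3.2
  mean(Y) = (3 + 1 + 6 + 6 + 5) / 5 = 21/5 = 4.2

Step 2 — sample covariance S[i,j] = (1/(n-1)) · Σ_k (x_{k,i} - mean_i) · (x_{k,j} - mean_j), with n-1 = 4.
  S[X,X] = ((1.8)·(1.8) + (-1.2)·(-1.2) + (-0.2)·(-0.2) + (-1.2)·(-1.2) + (0.8)·(0.8)) / 4 = 6.8/4 = 1.7
  S[X,Y] = ((1.8)·(-1.2) + (-1.2)·(-3.2) + (-0.2)·(1.8) + (-1.2)·(1.8) + (0.8)·(0.8)) / 4 = -0.2/4 = -0.05
  S[Y,Y] = ((-1.2)·(-1.2) + (-3.2)·(-3.2) + (1.8)·(1.8) + (1.8)·(1.8) + (0.8)·(0.8)) / 4 = 18.8/4 = 4.7

S is symmetric (S[j,i] = S[i,j]). Assembling:

S = [[1.7, -0.05],
 [-0.05, 4.7]]


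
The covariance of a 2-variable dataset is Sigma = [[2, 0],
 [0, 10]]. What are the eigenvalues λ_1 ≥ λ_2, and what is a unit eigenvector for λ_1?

Step 1 — characteristic polynomial of 2×2 Sigma:
  det(Sigma - λI) = λ² - trace · λ + det = 0.
  trace = 2 + 10 = 12, det = 2·10 - (0)² = 20.
Step 2 — discriminant:
  Δ = trace² - 4·det = 144 - 80 = 64.
Step 3 — eigenvalues:
  λ = (trace ± √Δ)/2 = (12 ± 8)/2,
  λ_1 = 10,  λ_2 = 2.

Step 4 — unit eigenvector for λ_1: Sigma is diagonal, so its eigenvectors are the coordinate axes. λ_1 = 10 is the diagonal entry on the second coordinate axis, hence
  v_1 = (0, 1) (||v_1|| = 1).

λ_1 = 10,  λ_2 = 2;  v_1 ≈ (0, 1)


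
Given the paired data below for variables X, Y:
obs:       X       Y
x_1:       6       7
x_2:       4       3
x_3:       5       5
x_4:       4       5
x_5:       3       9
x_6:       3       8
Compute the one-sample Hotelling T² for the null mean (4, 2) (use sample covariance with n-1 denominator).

Step 1 — sample mean vector:
  mean(X) = (6 + 4 + 5 + 4 + 3 + 3) / 6 = 25/6 = 4.1667
  mean(Y) = (7 + 3 + 5 + 5 + 9 + 8) / 6 = 37/6 = 6.1667
  x̄ = (4.1667, 6.1667),  deviation x̄ - mu_0 = (4.1667, 6.1667) - (4, 2) = (0.1667, 4.1667).

Step 2 — sample covariance matrix, S[i,j] = (1/(n-1)) · Σ_k (x_{k,i} - mean_i) · (x_{k,j} - mean_j), divisor n-1 = 5:
  S[X,X] = ((1.8333)·(1.8333) + (-0.1667)·(-0.1667) + (0.8333)·(0.8333) + (-0.1667)·(-0.1667) + (-1.1667)·(-1.1667) + (-1.1667)·(-1.1667)) / 5 = 6.8333/5 = 1.3667
  S[X,Y] = ((1.8333)·(0.8333) + (-0.1667)·(-3.1667) + (0.8333)·(-1.1667) + (-0.1667)·(-1.1667) + (-1.1667)·(2.8333) + (-1.1667)·(1.8333)) / 5 = -4.1667/5 = -0.8333
  S[Y,Y] = ((0.8333)·(0.8333) + (-3.1667)·(-3.1667) + (-1.1667)·(-1.1667) + (-1.1667)·(-1.1667) + (2.8333)·(2.8333) + (1.8333)·(1.8333)) / 5 = 24.8333/5 = 4.9667
  S = [[1.3667, -0.8333],
 [-0.8333, 4.9667]].

Step 3 — invert S. det(S) = 1.3667·4.9667 - (-0.8333)² = 6.0933.
  S^{-1} = (1/det) · [[d, -b], [-b, a]] = [[0.8151, 0.1368],
 [0.1368, 0.2243]].

Step 4 — quadratic form (x̄ - mu_0)^T · S^{-1} · (x̄ - mu_0):
  S^{-1} · (x̄ - mu_0) = (0.7057, 0.9573),
  (x̄ - mu_0)^T · [...] = (0.1667)·(0.7057) + (4.1667)·(0.9573) = 4.1065.

Step 5 — scale by n: T² = 6 · 4.1065 = 24.6389.

T² ≈ 24.6389


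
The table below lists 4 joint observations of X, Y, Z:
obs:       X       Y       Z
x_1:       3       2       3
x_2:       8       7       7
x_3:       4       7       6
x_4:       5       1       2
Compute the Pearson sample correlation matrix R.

Step 1 — column means:
  mean(X) = (3 + 8 + 4 + 5) / 4 = 20/4 = 5
  mean(Y) = (2 + 7 + 7 + 1) / 4 = 17/4 = 4.25
  mean(Z) = (3 + 7 + 6 + 2) / 4 = 18/4 = 4.5

Step 2 — sample variances and covariances s[i,j] = (1/(n-1)) · Σ_k (x_{k,i} - mean_i) · (x_{k,j} - mean_j), with n-1 = 3:
  s[X,X] = ((-2)·(-2) + (3)·(3) + (-1)·(-1) + (0)·(0)) / 3 = 14/3 = 4.6667
  s[X,Y] = ((-2)·(-2.25) + (3)·(2.75) + (-1)·(2.75) + (0)·(-3.25)) / 3 = 10/3 = 3.3333
  s[X,Z] = ((-2)·(-1.5) + (3)·(2.5) + (-1)·(1.5) + (0)·(-2.5)) / 3 = 9/3 = 3
  s[Y,Y] = ((-2.25)·(-2.25) + (2.75)·(2.75) + (2.75)·(2.75) + (-3.25)·(-3.25)) / 3 = 30.75/3 = 10.25
  s[Y,Z] = ((-2.25)·(-1.5) + (2.75)·(2.5) + (2.75)·(1.5) + (-3.25)·(-2.5)) / 3 = 22.5/3 = 7.5
  s[Z,Z] = ((-1.5)·(-1.5) + (2.5)·(2.5) + (1.5)·(1.5) + (-2.5)·(-2.5)) / 3 = 17/3 = 5.6667
  Sample standard deviations s_i = √(s[i,i]):
  s(X) = √(4.6667) = 2.1602
  s(Y) = √(10.25) = 3.2016
  s(Z) = √(5.6667) = 2.3805

Step 3 — r_{ij} = s_{ij} / (s_i · s_j):
  r[X,X] = 1 (diagonal).
  r[X,Y] = 3.3333 / (2.1602 · 3.2016) = 3.3333 / 6.9162 = 0.482
  r[X,Z] = 3 / (2.1602 · 2.3805) = 3 / 5.1424 = 0.5834
  r[Y,Y] = 1 (diagonal).
  r[Y,Z] = 7.5 / (3.2016 · 2.3805) = 7.5 / 7.6212 = 0.9841
  r[Z,Z] = 1 (diagonal).

R is symmetric with unit diagonal. Assembling:

R = [[1, 0.482, 0.5834],
 [0.482, 1, 0.9841],
 [0.5834, 0.9841, 1]]


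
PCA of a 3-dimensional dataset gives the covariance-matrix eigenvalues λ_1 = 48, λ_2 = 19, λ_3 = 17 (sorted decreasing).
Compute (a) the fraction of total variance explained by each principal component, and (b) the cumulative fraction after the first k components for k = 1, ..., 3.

Step 1 — total variance = trace(Sigma) = Σ λ_i = 48 + 19 + 17 = 84.

Step 2 — fraction explained by component i = λ_i / Σ λ:
  PC1: 48/84 = 0.5714
  PC2: 19/84 = 0.2262
  PC3: 17/84 = 0.2024

Step 3 — cumulative fraction after k components = (λ_1 + ... + λ_k) / Σ λ:
  k = 1: 48/84 = 0.5714
  k = 2: (48 + 19)/84 = 67/84 = 0.7976
  k = 3: (48 + 19 + 17)/84 = 84/84 = 1

Summary (fraction, with percent):

explained: PC1 0.5714 (57.14%), PC2 0.2262 (22.62%), PC3 0.2024 (20.24%);  cumulative: 0.5714, 0.7976, 1


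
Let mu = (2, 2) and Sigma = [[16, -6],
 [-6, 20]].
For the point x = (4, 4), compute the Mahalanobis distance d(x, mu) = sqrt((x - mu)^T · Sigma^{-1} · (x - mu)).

Step 1 — centre the observation: (x - mu) = (2, 2).

Step 2 — invert Sigma. det(Sigma) = 16·20 - (-6)² = 284.
  Sigma^{-1} = (1/det) · [[d, -b], [-b, a]] = [[0.0704, 0.0211],
 [0.0211, 0.0563]].

Step 3 — form the quadratic (x - mu)^T · Sigma^{-1} · (x - mu):
  Sigma^{-1} · (x - mu) = (0.1831, 0.1549).
  (x - mu)^T · [Sigma^{-1} · (x - mu)] = (2)·(0.1831) + (2)·(0.1549) = 0.6761.

Step 4 — take square root: d = √(0.6761) ≈ 0.8222.

d(x, mu) = √(0.6761) ≈ 0.8222
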